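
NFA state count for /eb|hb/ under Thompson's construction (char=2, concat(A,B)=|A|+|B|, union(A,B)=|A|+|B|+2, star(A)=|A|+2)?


Syntax tree has 4 char leaf(s), 1 union(s), 0 star(s)
chars contribute 4×2 = 8; each union adds +2; each star adds +2
Total: 8 + 2 + 0 = 10 states


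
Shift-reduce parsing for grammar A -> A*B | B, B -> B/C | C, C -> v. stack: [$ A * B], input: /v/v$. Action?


'/' can extend B; shift to build B -> B/C
Action: shift


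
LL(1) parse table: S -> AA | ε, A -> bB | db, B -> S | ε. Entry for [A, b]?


For [A, b]: 'b' ∈ FIRST(bB)
Entry: A -> bB


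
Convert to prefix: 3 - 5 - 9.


left-to-right (same/higher precedence on left): tree is (- (- 3 5) 9)
Prefix: - - 3 5 9


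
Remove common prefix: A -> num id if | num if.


Common prefix: 'num'
Factored: A -> num A', A' -> id if | if


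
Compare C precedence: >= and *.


'*' is multiplicative (level 10); '>=' is relational (level 7)
Higher level binds tighter
'*' has higher precedence than '>='


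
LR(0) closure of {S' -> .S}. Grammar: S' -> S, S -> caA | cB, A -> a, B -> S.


Start: S' -> .S
For each item with dot before a nonterminal B, add B -> .γ for every B-production
Closure: [S' -> .S, S -> .caA, S -> .cB]


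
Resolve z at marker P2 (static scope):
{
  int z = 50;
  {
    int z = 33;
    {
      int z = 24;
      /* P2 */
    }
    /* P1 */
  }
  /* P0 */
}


z declared in the same block as P2
z = 24


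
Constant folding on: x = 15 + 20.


15 + 20 = 35 at compile time
Optimized: x = 35


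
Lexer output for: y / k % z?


Scan left to right, longest-match per lexeme
Tokens: ID(y), OP(/), ID(k), OP(%), ID(z)


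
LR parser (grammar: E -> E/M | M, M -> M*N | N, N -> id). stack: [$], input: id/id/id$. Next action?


no handle on stack; shift 'id'
Action: shift


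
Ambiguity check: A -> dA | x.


right-linear, alternatives start with distinct terminals 'd' vs 'x': unique leftmost derivation
Unambiguous


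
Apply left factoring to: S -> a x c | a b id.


Common prefix: 'a'
Factored: S -> a S', S' -> x c | b id


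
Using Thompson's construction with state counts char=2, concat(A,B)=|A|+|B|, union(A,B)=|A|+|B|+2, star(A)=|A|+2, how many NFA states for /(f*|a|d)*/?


Syntax tree has 3 char leaf(s), 2 union(s), 2 star(s)
chars contribute 3×2 = 6; each union adds +2; each star adds +2
Total: 6 + 4 + 4 = 14 states


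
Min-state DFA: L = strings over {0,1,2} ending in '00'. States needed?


Track the longest suffix of input matching a prefix of '00': 3 classes (prefixes of length 0..2)
Minimal DFA: 3 states


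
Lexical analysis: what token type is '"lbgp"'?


Pattern: double-quoted sequence
Type: STRING_LITERAL


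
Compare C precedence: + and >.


'+' is additive (level 9); '>' is relational (level 7)
Higher level binds tighter
'+' has higher precedence than '>'


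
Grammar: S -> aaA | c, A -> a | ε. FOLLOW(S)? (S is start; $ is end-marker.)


$ ∈ FOLLOW(S). For each A -> αBβ: add FIRST(β)\{ε} to FOLLOW(B); if β nullable, add FOLLOW(A).
FOLLOW(S) = {$}


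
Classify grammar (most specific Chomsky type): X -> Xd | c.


Left-linear: every RHS is a terminal or one nonterminal followed by a terminal
Classification: Type 3 (Regular)


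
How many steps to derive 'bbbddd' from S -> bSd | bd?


Derivation: S => bSd => bbSdd => bbbddd
Steps: 3


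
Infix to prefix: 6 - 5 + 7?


left-to-right (same/higher precedence on left): tree is (+ (- 6 5) 7)
Prefix: + - 6 5 7


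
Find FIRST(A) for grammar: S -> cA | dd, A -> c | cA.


Per alternative of A: FIRST(c) = {c}; FIRST(cA) = {c}
FIRST(A) = {c}


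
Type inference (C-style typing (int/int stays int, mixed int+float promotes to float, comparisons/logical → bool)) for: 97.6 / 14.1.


Operand types: float / float
Rule: mixed int/float promotes to float; int/int stays int
Result type: float


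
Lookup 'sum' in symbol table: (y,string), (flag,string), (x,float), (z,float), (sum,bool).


Lookup 'sum' → type bool


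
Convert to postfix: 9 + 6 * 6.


* has higher precedence, evaluate 6*6 first
Postfix: 9 6 6 * +


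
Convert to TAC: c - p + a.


Break into single-operator statements:
t1 = c - p
t2 = t1 + a


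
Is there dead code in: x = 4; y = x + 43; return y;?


x is read by y's definition; y is returned
No dead code


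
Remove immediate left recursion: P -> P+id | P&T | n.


Left-recursive alternatives: P+id, P&T; non-recursive: n
Introduce P': P -> nP', P' -> +idP' | &TP' | ε


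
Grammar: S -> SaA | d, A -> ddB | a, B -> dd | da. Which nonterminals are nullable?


A nonterminal is nullable iff some alternative derives ε (directly, or every symbol in it is nullable)
Nullable: {}


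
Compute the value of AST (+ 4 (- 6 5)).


Evaluate inner: (- 6 5) = 1
Evaluate root: (+ 4 1) = 5
Result: 5


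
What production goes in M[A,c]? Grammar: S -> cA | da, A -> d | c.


For [A, c]: 'c' ∈ FIRST(c)
Entry: A -> c


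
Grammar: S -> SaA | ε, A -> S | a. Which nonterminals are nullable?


A nonterminal is nullable iff some alternative derives ε (directly, or every symbol in it is nullable)
Nullable: {A, S}


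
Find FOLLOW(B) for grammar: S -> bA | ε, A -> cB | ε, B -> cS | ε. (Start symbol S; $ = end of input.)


$ ∈ FOLLOW(S). For each A -> αBβ: add FIRST(β)\{ε} to FOLLOW(B); if β nullable, add FOLLOW(A).
FOLLOW(B) = {$}


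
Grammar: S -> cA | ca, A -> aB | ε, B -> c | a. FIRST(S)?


Per alternative of S: FIRST(cA) = {c}; FIRST(ca) = {c}
FIRST(S) = {c}


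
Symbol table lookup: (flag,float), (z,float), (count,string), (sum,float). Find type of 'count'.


Lookup 'count' → type string


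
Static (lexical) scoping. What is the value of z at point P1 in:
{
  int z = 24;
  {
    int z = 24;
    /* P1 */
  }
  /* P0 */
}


z declared in the same block as P1
z = 24


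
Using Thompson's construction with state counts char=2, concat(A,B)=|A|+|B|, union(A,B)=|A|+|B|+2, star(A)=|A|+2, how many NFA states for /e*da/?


Syntax tree has 3 char leaf(s), 0 union(s), 1 star(s)
chars contribute 3×2 = 6; each union adds +2; each star adds +2
Total: 6 + 0 + 2 = 8 states


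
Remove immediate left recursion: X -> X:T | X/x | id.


Left-recursive alternatives: X:T, X/x; non-recursive: id
Introduce X': X -> idX', X' -> :TX' | /xX' | ε


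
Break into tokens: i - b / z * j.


Scan left to right, longest-match per lexeme
Tokens: ID(i), OP(-), ID(b), OP(/), ID(z), OP(*), ID(j)


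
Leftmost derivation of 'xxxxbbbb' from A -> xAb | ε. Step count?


Derivation: A => xAb => xxAbb => xxxAbbb => xxxxAbbbb => xxxxbbbb
Steps: 5


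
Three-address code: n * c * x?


Break into single-operator statements:
t1 = n * c
t2 = t1 * x


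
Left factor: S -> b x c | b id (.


Common prefix: 'b'
Factored: S -> b S', S' -> x c | id (


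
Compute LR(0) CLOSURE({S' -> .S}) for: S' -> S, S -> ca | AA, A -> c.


Start: S' -> .S
For each item with dot before a nonterminal B, add B -> .γ for every B-production
Closure: [S' -> .S, S -> .ca, S -> .AA, A -> .c]


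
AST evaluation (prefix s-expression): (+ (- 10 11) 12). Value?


Evaluate inner: (- 10 11) = -1
Evaluate root: (+ -1 12) = 11
Result: 11


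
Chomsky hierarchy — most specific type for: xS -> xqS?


LHS has context (more than one symbol) and |LHS| ≤ |RHS|
Classification: Type 1 (Context-Sensitive)


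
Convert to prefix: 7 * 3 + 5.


left-to-right (same/higher precedence on left): tree is (+ (* 7 3) 5)
Prefix: + * 7 3 5


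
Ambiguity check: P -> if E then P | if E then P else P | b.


dangling else: 'if E then if E then b else b' parses two ways
Ambiguous


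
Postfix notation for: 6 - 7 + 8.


Left to right (same or higher precedence on left)
Postfix: 6 7 - 8 +


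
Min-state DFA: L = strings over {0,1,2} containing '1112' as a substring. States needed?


KMP-style automaton: 4 progress states + 1 absorbing accept = 5
Minimal DFA: 5 states


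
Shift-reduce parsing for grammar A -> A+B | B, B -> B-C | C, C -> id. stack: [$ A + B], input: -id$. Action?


'-' can extend B; shift to build B -> B-C
Action: shift


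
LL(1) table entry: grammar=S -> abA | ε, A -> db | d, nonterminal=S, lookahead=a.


For [S, a]: 'a' ∈ FIRST(abA)
Entry: S -> abA


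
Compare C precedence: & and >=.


'>=' is relational (level 7); '&' is bitwise AND (level 5)
Higher level binds tighter
'>=' has higher precedence than '&'


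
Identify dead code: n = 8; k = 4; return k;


n is assigned but never read
Dead: 'n = 8'


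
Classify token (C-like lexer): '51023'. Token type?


Pattern: digits only
Type: INTEGER_LITERAL


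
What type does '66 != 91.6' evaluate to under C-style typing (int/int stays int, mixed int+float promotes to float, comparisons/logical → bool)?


Operand types: int != float
Rule: comparison yields bool
Result type: bool


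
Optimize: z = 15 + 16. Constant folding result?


15 + 16 = 31 at compile time
Optimized: z = 31


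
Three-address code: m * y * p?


Break into single-operator statements:
t1 = m * y
t2 = t1 * p


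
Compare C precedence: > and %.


'%' is multiplicative (level 10); '>' is relational (level 7)
Higher level binds tighter
'%' has higher precedence than '>'


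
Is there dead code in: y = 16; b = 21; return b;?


y is assigned but never read
Dead: 'y = 16'


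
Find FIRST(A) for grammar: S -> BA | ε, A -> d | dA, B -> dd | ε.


Per alternative of A: FIRST(d) = {d}; FIRST(dA) = {d}
FIRST(A) = {d}


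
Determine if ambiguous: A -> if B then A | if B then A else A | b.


dangling else: 'if B then if B then b else b' parses two ways
Ambiguous


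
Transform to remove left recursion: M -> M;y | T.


Left-recursive alternatives: M;y; non-recursive: T
Introduce M': M -> TM', M' -> ;yM' | ε


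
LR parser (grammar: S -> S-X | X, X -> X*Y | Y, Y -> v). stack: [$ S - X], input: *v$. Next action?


'*' can extend X; shift to build X -> X*Y
Action: shift


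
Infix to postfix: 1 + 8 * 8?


* has higher precedence, evaluate 8*8 first
Postfix: 1 8 8 * +


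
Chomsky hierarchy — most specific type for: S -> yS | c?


Right-linear: every RHS is a terminal or a terminal followed by one nonterminal
Classification: Type 3 (Regular)


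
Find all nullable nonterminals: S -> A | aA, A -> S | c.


A nonterminal is nullable iff some alternative derives ε (directly, or every symbol in it is nullable)
Nullable: {}


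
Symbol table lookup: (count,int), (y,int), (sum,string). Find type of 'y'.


Lookup 'y' → type int


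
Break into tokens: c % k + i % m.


Scan left to right, longest-match per lexeme
Tokens: ID(c), OP(%), ID(k), OP(+), ID(i), OP(%), ID(m)


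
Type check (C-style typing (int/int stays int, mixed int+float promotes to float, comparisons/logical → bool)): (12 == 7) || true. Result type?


Operand types: bool || bool
Rule: logical operators take bool operands and yield bool
Result type: bool


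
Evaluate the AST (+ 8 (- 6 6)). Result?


Evaluate inner: (- 6 6) = 0
Evaluate root: (+ 8 0) = 8
Result: 8


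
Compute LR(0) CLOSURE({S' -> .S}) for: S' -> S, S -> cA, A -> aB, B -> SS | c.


Start: S' -> .S
For each item with dot before a nonterminal B, add B -> .γ for every B-production
Closure: [S' -> .S, S -> .cA]


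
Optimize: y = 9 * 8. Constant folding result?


9 * 8 = 72 at compile time
Optimized: y = 72


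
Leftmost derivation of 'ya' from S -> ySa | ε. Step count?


Derivation: S => ySa => ya
Steps: 2


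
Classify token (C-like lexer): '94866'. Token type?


Pattern: digits only
Type: INTEGER_LITERAL


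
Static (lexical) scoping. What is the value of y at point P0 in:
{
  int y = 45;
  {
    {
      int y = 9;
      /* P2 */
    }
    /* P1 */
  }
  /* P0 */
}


y declared in the same block as P0
y = 45


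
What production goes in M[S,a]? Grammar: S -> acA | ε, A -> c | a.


For [S, a]: 'a' ∈ FIRST(acA)
Entry: S -> acA


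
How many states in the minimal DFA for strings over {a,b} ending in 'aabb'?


Track the longest suffix of input matching a prefix of 'aabb': 5 classes (prefixes of length 0..4)
Minimal DFA: 5 states


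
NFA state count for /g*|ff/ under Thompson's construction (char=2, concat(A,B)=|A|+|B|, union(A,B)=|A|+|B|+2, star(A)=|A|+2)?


Syntax tree has 3 char leaf(s), 1 union(s), 1 star(s)
chars contribute 3×2 = 6; each union adds +2; each star adds +2
Total: 6 + 2 + 2 = 10 states


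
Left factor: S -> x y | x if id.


Common prefix: 'x'
Factored: S -> x S', S' -> y | if id


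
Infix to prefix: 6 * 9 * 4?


left-to-right (same/higher precedence on left): tree is (* (* 6 9) 4)
Prefix: * * 6 9 4


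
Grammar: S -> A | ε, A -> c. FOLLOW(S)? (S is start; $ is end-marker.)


$ ∈ FOLLOW(S). For each A -> αBβ: add FIRST(β)\{ε} to FOLLOW(B); if β nullable, add FOLLOW(A).
FOLLOW(S) = {$}


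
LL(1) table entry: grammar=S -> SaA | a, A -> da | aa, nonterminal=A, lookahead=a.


For [A, a]: 'a' ∈ FIRST(aa)
Entry: A -> aa


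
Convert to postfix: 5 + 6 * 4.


* has higher precedence, evaluate 6*4 first
Postfix: 5 6 4 * +


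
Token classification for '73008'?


Pattern: digits only
Type: INTEGER_LITERAL


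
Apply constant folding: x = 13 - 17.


13 - 17 = -4 at compile time
Optimized: x = -4


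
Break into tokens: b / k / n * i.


Scan left to right, longest-match per lexeme
Tokens: ID(b), OP(/), ID(k), OP(/), ID(n), OP(*), ID(i)


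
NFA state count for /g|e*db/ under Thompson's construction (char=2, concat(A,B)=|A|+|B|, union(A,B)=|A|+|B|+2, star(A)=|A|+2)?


Syntax tree has 4 char leaf(s), 1 union(s), 1 star(s)
chars contribute 4×2 = 8; each union adds +2; each star adds +2
Total: 8 + 2 + 2 = 12 states


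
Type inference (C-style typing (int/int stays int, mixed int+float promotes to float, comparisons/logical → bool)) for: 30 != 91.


Operand types: int != int
Rule: comparison yields bool
Result type: bool


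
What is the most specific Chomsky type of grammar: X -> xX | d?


Right-linear: every RHS is a terminal or a terminal followed by one nonterminal
Classification: Type 3 (Regular)


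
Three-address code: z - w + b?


Break into single-operator statements:
t1 = z - w
t2 = t1 + b


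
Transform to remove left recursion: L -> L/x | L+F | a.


Left-recursive alternatives: L/x, L+F; non-recursive: a
Introduce L': L -> aL', L' -> /xL' | +FL' | ε


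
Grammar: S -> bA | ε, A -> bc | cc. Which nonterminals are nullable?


A nonterminal is nullable iff some alternative derives ε (directly, or every symbol in it is nullable)
Nullable: {S}


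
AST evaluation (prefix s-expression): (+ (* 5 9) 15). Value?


Evaluate inner: (* 5 9) = 45
Evaluate root: (+ 45 15) = 60
Result: 60


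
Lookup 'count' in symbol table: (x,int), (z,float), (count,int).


Lookup 'count' → type int


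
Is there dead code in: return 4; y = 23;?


statement follows a return and is unreachable
Dead: 'y = 23'


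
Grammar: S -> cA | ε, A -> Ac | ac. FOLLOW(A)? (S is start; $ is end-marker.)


$ ∈ FOLLOW(S). For each A -> αBβ: add FIRST(β)\{ε} to FOLLOW(B); if β nullable, add FOLLOW(A).
FOLLOW(A) = {$, c}


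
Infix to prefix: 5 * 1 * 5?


left-to-right (same/higher precedence on left): tree is (* (* 5 1) 5)
Prefix: * * 5 1 5


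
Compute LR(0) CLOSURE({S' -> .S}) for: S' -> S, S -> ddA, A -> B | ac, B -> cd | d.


Start: S' -> .S
For each item with dot before a nonterminal B, add B -> .γ for every B-production
Closure: [S' -> .S, S -> .ddA]


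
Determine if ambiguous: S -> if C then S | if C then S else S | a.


dangling else: 'if C then if C then a else a' parses two ways
Ambiguous


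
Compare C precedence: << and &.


'<<' is shift (level 8); '&' is bitwise AND (level 5)
Higher level binds tighter
'<<' has higher precedence than '&'


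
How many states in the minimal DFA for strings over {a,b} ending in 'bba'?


Track the longest suffix of input matching a prefix of 'bba': 4 classes (prefixes of length 0..3)
Minimal DFA: 4 states


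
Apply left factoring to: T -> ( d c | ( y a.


Common prefix: '('
Factored: T -> ( T', T' -> d c | y a


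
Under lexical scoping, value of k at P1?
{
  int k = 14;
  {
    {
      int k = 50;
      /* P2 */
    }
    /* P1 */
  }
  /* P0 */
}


P1's block does not declare k; resolves to the enclosing declaration at depth 0
k = 14


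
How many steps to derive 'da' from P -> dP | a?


Derivation: P => dP => da
Steps: 2


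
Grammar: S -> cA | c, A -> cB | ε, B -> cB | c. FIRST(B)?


Per alternative of B: FIRST(cB) = {c}; FIRST(c) = {c}
FIRST(B) = {c}


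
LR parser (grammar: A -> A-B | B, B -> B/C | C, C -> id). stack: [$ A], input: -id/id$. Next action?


shift '-' to continue A -> A-B
Action: shift


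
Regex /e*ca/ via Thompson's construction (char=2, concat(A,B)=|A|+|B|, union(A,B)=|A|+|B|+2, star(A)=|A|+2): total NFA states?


Syntax tree has 3 char leaf(s), 0 union(s), 1 star(s)
chars contribute 3×2 = 6; each union adds +2; each star adds +2
Total: 6 + 0 + 2 = 8 states


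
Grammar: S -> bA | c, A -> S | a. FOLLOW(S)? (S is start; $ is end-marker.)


$ ∈ FOLLOW(S). For each A -> αBβ: add FIRST(β)\{ε} to FOLLOW(B); if β nullable, add FOLLOW(A).
FOLLOW(S) = {$}


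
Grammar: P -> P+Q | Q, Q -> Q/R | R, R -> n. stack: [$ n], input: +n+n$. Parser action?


'n' on top is the handle for R -> n
Action: reduce (R -> n)


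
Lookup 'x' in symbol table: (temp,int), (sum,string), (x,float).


Lookup 'x' → type float


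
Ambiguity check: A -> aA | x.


right-linear, alternatives start with distinct terminals 'a' vs 'x': unique leftmost derivation
Unambiguous


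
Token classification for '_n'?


Pattern: letter/underscore followed by alphanumerics, not a keyword
Type: IDENTIFIER


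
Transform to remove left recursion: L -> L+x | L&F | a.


Left-recursive alternatives: L+x, L&F; non-recursive: a
Introduce L': L -> aL', L' -> +xL' | &FL' | ε


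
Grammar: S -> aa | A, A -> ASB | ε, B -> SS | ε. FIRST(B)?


Per alternative of B: FIRST(SS) = {a, ε}; FIRST(ε) = {ε}
FIRST(B) = {a, ε}


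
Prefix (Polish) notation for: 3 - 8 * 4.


'*' binds tighter: tree is (- 3 (* 8 4))
Prefix: - 3 * 8 4


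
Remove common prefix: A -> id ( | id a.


Common prefix: 'id'
Factored: A -> id A', A' -> ( | a


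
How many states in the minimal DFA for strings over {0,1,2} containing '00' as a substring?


KMP-style automaton: 2 progress states + 1 absorbing accept = 3
Minimal DFA: 3 states


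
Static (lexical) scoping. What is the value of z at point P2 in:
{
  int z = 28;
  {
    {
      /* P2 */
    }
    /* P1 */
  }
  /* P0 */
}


P2's block does not declare z; resolves to the enclosing declaration at depth 0
z = 28


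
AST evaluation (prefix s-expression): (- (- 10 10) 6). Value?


Evaluate inner: (- 10 10) = 0
Evaluate root: (- 0 6) = -6
Result: -6


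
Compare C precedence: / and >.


'/' is multiplicative (level 10); '>' is relational (level 7)
Higher level binds tighter
'/' has higher precedence than '>'


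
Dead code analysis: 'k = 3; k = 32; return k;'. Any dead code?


first assignment to k is overwritten before any read
Dead: 'k = 3'


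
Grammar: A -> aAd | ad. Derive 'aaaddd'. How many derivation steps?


Derivation: A => aAd => aaAdd => aaaddd
Steps: 3


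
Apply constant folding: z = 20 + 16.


20 + 16 = 36 at compile time
Optimized: z = 36


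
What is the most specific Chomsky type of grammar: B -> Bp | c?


Left-linear: every RHS is a terminal or one nonterminal followed by a terminal
Classification: Type 3 (Regular)


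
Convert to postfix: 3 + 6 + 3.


Left to right (same or higher precedence on left)
Postfix: 3 6 + 3 +


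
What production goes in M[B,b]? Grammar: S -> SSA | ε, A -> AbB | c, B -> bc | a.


For [B, b]: 'b' ∈ FIRST(bc)
Entry: B -> bc


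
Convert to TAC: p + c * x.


Break into single-operator statements:
t1 = c * x
t2 = p + t1


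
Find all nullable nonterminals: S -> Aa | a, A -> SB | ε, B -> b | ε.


A nonterminal is nullable iff some alternative derives ε (directly, or every symbol in it is nullable)
Nullable: {A, B}


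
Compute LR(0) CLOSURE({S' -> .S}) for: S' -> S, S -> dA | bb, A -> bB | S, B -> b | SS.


Start: S' -> .S
For each item with dot before a nonterminal B, add B -> .γ for every B-production
Closure: [S' -> .S, S -> .dA, S -> .bb]


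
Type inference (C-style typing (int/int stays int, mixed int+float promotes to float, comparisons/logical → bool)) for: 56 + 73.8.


Operand types: int + float
Rule: mixed int/float promotes to float; int/int stays int
Result type: float


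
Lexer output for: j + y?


Scan left to right, longest-match per lexeme
Tokens: ID(j), OP(+), ID(y)


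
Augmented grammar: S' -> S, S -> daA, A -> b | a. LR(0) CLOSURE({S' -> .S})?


Start: S' -> .S
For each item with dot before a nonterminal B, add B -> .γ for every B-production
Closure: [S' -> .S, S -> .daA]


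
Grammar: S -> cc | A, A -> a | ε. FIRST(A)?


Per alternative of A: FIRST(a) = {a}; FIRST(ε) = {ε}
FIRST(A) = {a, ε}


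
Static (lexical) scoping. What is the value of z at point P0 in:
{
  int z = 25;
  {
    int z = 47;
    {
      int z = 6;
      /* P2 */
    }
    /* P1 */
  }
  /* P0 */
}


z declared in the same block as P0
z = 25


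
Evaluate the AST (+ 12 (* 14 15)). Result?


Evaluate inner: (* 14 15) = 210
Evaluate root: (+ 12 210) = 222
Result: 222


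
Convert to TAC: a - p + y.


Break into single-operator statements:
t1 = a - p
t2 = t1 + y


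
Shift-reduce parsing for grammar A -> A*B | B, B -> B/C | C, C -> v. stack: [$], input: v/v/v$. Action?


no handle on stack; shift 'v'
Action: shift


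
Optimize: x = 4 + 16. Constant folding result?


4 + 16 = 20 at compile time
Optimized: x = 20


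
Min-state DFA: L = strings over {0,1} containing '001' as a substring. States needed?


KMP-style automaton: 3 progress states + 1 absorbing accept = 4
Minimal DFA: 4 states


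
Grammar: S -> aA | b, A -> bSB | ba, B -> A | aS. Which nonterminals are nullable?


A nonterminal is nullable iff some alternative derives ε (directly, or every symbol in it is nullable)
Nullable: {}


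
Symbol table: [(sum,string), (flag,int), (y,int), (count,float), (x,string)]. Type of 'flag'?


Lookup 'flag' → type int


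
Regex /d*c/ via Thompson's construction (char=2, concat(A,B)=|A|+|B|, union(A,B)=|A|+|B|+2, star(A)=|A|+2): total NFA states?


Syntax tree has 2 char leaf(s), 0 union(s), 1 star(s)
chars contribute 2×2 = 4; each union adds +2; each star adds +2
Total: 4 + 0 + 2 = 6 states


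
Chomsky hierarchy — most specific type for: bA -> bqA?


LHS has context (more than one symbol) and |LHS| ≤ |RHS|
Classification: Type 1 (Context-Sensitive)


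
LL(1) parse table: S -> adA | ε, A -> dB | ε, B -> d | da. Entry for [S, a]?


For [S, a]: 'a' ∈ FIRST(adA)
Entry: S -> adA


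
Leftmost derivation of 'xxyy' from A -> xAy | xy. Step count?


Derivation: A => xAy => xxyy
Steps: 2


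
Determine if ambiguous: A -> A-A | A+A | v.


'v-v+v' has two parse trees (no precedence encoded between - and +)
Ambiguous


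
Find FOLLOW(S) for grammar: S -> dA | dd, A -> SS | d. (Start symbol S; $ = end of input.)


$ ∈ FOLLOW(S). For each A -> αBβ: add FIRST(β)\{ε} to FOLLOW(B); if β nullable, add FOLLOW(A).
FOLLOW(S) = {$, d}


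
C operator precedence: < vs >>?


'>>' is shift (level 8); '<' is relational (level 7)
Higher level binds tighter
'>>' has higher precedence than '<'


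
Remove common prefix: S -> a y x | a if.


Common prefix: 'a'
Factored: S -> a S', S' -> y x | if


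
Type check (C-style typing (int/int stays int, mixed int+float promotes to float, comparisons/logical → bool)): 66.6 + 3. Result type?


Operand types: float + int
Rule: mixed int/float promotes to float; int/int stays int
Result type: float


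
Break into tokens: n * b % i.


Scan left to right, longest-match per lexeme
Tokens: ID(n), OP(*), ID(b), OP(%), ID(i)


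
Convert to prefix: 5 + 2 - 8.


left-to-right (same/higher precedence on left): tree is (- (+ 5 2) 8)
Prefix: - + 5 2 8


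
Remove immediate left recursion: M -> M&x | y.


Left-recursive alternatives: M&x; non-recursive: y
Introduce M': M -> yM', M' -> &xM' | ε


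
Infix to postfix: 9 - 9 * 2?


* has higher precedence, evaluate 9*2 first
Postfix: 9 9 2 * -


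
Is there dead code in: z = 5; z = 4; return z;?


first assignment to z is overwritten before any read
Dead: 'z = 5'


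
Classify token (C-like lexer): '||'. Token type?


Pattern: operator symbol
Type: OPERATOR


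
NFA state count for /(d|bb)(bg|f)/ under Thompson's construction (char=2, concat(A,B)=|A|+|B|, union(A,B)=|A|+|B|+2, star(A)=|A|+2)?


Syntax tree has 6 char leaf(s), 2 union(s), 0 star(s)
chars contribute 6×2 = 12; each union adds +2; each star adds +2
Total: 12 + 4 + 0 = 16 states


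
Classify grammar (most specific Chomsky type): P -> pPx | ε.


Single nonterminal LHS, but p^n x^n is not regular
Classification: Type 2 (Context-Free)


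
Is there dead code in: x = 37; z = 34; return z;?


x is assigned but never read
Dead: 'x = 37'


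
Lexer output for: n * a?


Scan left to right, longest-match per lexeme
Tokens: ID(n), OP(*), ID(a)


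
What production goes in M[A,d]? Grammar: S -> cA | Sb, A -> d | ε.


For [A, d]: 'd' ∈ FIRST(d)
Entry: A -> d


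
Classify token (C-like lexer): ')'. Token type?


Pattern: delimiter/punctuation
Type: PUNCTUATION


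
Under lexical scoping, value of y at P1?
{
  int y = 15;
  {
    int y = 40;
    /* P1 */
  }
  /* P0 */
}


y declared in the same block as P1
y = 40


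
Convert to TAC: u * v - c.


Break into single-operator statements:
t1 = u * v
t2 = t1 - c


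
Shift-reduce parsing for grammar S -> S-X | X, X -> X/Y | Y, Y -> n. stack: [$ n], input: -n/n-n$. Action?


'n' on top is the handle for Y -> n
Action: reduce (Y -> n)


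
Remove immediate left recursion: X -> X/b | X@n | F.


Left-recursive alternatives: X/b, X@n; non-recursive: F
Introduce X': X -> FX', X' -> /bX' | @nX' | ε


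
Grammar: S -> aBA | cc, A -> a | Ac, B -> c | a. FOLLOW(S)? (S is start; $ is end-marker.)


$ ∈ FOLLOW(S). For each A -> αBβ: add FIRST(β)\{ε} to FOLLOW(B); if β nullable, add FOLLOW(A).
FOLLOW(S) = {$}


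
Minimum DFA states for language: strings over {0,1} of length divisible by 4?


Track length mod 4: states 0..3, accept at 0
Minimal DFA: 4 states


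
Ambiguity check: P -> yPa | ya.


balanced y^n…a^n: each string has a unique parse
Unambiguous


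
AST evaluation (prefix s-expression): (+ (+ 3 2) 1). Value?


Evaluate inner: (+ 3 2) = 5
Evaluate root: (+ 5 1) = 6
Result: 6


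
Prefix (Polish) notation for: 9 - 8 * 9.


'*' binds tighter: tree is (- 9 (* 8 9))
Prefix: - 9 * 8 9


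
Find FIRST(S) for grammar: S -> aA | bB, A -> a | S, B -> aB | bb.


Per alternative of S: FIRST(aA) = {a}; FIRST(bB) = {b}
FIRST(S) = {a, b}


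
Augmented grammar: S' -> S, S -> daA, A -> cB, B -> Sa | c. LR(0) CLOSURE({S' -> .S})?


Start: S' -> .S
For each item with dot before a nonterminal B, add B -> .γ for every B-production
Closure: [S' -> .S, S -> .daA]


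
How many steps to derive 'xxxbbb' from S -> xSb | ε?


Derivation: S => xSb => xxSbb => xxxSbbb => xxxbbb
Steps: 4


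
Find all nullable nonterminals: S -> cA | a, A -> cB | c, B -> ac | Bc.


A nonterminal is nullable iff some alternative derives ε (directly, or every symbol in it is nullable)
Nullable: {}


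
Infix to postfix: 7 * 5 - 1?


Left to right (same or higher precedence on left)
Postfix: 7 5 * 1 -


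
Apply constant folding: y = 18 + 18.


18 + 18 = 36 at compile time
Optimized: y = 36


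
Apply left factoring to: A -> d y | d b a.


Common prefix: 'd'
Factored: A -> d A', A' -> y | b a


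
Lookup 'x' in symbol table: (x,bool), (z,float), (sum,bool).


Lookup 'x' → type bool


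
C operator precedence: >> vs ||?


'>>' is shift (level 8); '||' is logical OR (level 1)
Higher level binds tighter
'>>' has higher precedence than '||'


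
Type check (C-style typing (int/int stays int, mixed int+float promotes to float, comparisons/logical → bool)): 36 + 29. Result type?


Operand types: int + int
Rule: mixed int/float promotes to float; int/int stays int
Result type: int


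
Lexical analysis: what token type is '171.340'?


Pattern: digits with a decimal point
Type: FLOAT_LITERAL


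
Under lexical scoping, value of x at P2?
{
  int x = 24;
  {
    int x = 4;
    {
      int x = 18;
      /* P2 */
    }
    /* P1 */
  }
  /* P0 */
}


x declared in the same block as P2
x = 18


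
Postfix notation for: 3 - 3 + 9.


Left to right (same or higher precedence on left)
Postfix: 3 3 - 9 +


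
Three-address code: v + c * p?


Break into single-operator statements:
t1 = c * p
t2 = v + t1


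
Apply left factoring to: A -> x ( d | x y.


Common prefix: 'x'
Factored: A -> x A', A' -> ( d | y


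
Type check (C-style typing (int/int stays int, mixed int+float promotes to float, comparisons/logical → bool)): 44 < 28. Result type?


Operand types: int < int
Rule: comparison yields bool
Result type: bool


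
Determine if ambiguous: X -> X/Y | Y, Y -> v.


precedence layered via separate nonterminal Y: deterministic
Unambiguous


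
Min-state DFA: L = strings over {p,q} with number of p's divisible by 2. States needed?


Track (count of p) mod 2: states 0..1, accept at 0
Minimal DFA: 2 states


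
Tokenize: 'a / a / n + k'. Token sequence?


Scan left to right, longest-match per lexeme
Tokens: ID(a), OP(/), ID(a), OP(/), ID(n), OP(+), ID(k)


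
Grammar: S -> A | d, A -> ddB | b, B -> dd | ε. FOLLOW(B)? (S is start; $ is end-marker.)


$ ∈ FOLLOW(S). For each A -> αBβ: add FIRST(β)\{ε} to FOLLOW(B); if β nullable, add FOLLOW(A).
FOLLOW(B) = {$}


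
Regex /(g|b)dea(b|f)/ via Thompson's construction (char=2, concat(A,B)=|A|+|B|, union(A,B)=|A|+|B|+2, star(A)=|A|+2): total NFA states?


Syntax tree has 7 char leaf(s), 2 union(s), 0 star(s)
chars contribute 7×2 = 14; each union adds +2; each star adds +2
Total: 14 + 4 + 0 = 18 states


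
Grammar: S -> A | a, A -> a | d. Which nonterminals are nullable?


A nonterminal is nullable iff some alternative derives ε (directly, or every symbol in it is nullable)
Nullable: {}


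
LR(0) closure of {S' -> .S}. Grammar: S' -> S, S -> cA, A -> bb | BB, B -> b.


Start: S' -> .S
For each item with dot before a nonterminal B, add B -> .γ for every B-production
Closure: [S' -> .S, S -> .cA]


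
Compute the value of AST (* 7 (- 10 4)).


Evaluate inner: (- 10 4) = 6
Evaluate root: (* 7 6) = 42
Result: 42


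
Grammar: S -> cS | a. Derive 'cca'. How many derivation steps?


Derivation: S => cS => ccS => cca
Steps: 3


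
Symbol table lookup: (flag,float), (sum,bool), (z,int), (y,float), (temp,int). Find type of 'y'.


Lookup 'y' → type float


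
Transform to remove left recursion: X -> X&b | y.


Left-recursive alternatives: X&b; non-recursive: y
Introduce X': X -> yX', X' -> &bX' | ε


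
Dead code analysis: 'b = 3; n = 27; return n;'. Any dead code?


b is assigned but never read
Dead: 'b = 3'


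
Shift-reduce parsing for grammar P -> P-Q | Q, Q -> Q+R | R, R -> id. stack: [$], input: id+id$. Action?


no handle on stack; shift 'id'
Action: shift


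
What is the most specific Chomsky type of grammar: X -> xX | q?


Right-linear: every RHS is a terminal or a terminal followed by one nonterminal
Classification: Type 3 (Regular)


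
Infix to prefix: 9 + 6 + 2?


left-to-right (same/higher precedence on left): tree is (+ (+ 9 6) 2)
Prefix: + + 9 6 2


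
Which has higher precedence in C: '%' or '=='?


'%' is multiplicative (level 10); '==' is equality (level 6)
Higher level binds tighter
'%' has higher precedence than '=='


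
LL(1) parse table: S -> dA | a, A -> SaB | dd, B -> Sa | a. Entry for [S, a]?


For [S, a]: 'a' ∈ FIRST(a)
Entry: S -> a


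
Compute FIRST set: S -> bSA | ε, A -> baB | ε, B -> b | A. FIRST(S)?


Per alternative of S: FIRST(bSA) = {b}; FIRST(ε) = {ε}
FIRST(S) = {b, ε}


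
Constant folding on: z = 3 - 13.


3 - 13 = -10 at compile time
Optimized: z = -10


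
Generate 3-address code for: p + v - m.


Break into single-operator statements:
t1 = p + v
t2 = t1 - m


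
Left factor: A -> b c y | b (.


Common prefix: 'b'
Factored: A -> b A', A' -> c y | (


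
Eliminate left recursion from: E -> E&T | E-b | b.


Left-recursive alternatives: E&T, E-b; non-recursive: b
Introduce E': E -> bE', E' -> &TE' | -bE' | ε


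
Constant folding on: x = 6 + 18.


6 + 18 = 24 at compile time
Optimized: x = 24


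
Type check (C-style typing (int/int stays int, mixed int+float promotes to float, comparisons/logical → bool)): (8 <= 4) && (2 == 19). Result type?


Operand types: bool && bool
Rule: logical operators take bool operands and yield bool
Result type: bool


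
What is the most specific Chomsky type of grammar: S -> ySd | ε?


Single nonterminal LHS, but y^n d^n is not regular
Classification: Type 2 (Context-Free)


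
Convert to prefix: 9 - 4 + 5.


left-to-right (same/higher precedence on left): tree is (+ (- 9 4) 5)
Prefix: + - 9 4 5


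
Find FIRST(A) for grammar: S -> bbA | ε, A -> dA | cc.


Per alternative of A: FIRST(dA) = {d}; FIRST(cc) = {c}
FIRST(A) = {c, d}


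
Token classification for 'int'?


Pattern: reserved word
Type: KEYWORD


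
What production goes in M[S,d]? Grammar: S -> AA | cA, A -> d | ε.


For [S, d]: 'd' ∈ FIRST(AA)
Entry: S -> AA


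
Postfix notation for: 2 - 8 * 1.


* has higher precedence, evaluate 8*1 first
Postfix: 2 8 1 * -


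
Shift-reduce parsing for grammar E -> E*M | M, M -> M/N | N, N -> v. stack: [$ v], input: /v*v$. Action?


'v' on top is the handle for N -> v
Action: reduce (N -> v)


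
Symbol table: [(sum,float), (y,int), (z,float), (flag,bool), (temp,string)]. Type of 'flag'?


Lookup 'flag' → type bool


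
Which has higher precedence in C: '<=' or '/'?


'/' is multiplicative (level 10); '<=' is relational (level 7)
Higher level binds tighter
'/' has higher precedence than '<='


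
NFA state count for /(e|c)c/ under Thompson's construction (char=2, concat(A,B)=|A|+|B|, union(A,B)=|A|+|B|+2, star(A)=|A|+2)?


Syntax tree has 3 char leaf(s), 1 union(s), 0 star(s)
chars contribute 3×2 = 6; each union adds +2; each star adds +2
Total: 6 + 2 + 0 = 8 states


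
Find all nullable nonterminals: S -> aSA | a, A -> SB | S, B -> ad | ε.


A nonterminal is nullable iff some alternative derives ε (directly, or every symbol in it is nullable)
Nullable: {B}


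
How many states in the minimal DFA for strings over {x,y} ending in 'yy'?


Track the longest suffix of input matching a prefix of 'yy': 3 classes (prefixes of length 0..2)
Minimal DFA: 3 states


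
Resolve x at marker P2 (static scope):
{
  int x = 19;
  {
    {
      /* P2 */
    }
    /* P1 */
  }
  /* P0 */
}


P2's block does not declare x; resolves to the enclosing declaration at depth 0
x = 19


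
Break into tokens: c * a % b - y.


Scan left to right, longest-match per lexeme
Tokens: ID(c), OP(*), ID(a), OP(%), ID(b), OP(-), ID(y)


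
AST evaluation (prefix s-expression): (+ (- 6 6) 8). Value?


Evaluate inner: (- 6 6) = 0
Evaluate root: (+ 0 8) = 8
Result: 8


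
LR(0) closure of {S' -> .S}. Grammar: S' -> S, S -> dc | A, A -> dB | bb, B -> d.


Start: S' -> .S
For each item with dot before a nonterminal B, add B -> .γ for every B-production
Closure: [S' -> .S, S -> .dc, S -> .A, A -> .dB, A -> .bb]


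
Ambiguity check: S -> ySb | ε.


balanced y^n…b^n: each string has a unique parse
Unambiguous


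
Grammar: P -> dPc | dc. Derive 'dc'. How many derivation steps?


Derivation: P => dc
Steps: 1


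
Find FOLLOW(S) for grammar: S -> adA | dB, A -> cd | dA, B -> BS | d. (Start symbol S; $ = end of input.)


$ ∈ FOLLOW(S). For each A -> αBβ: add FIRST(β)\{ε} to FOLLOW(B); if β nullable, add FOLLOW(A).
FOLLOW(S) = {$, a, d}


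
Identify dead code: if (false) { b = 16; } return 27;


condition is constant false, so the whole block is unreachable
Dead: 'if (false) { b = 16; }'


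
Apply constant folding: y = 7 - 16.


7 - 16 = -9 at compile time
Optimized: y = -9


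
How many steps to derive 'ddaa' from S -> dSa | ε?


Derivation: S => dSa => ddSaa => ddaa
Steps: 3


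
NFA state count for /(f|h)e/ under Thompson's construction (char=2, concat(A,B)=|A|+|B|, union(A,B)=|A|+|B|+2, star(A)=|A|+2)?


Syntax tree has 3 char leaf(s), 1 union(s), 0 star(s)
chars contribute 3×2 = 6; each union adds +2; each star adds +2
Total: 6 + 2 + 0 = 8 states


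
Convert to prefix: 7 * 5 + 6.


left-to-right (same/higher precedence on left): tree is (+ (* 7 5) 6)
Prefix: + * 7 5 6


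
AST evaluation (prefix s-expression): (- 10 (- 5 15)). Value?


Evaluate inner: (- 5 15) = -10
Evaluate root: (- 10 -10) = 20
Result: 20


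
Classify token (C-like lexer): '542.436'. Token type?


Pattern: digits with a decimal point
Type: FLOAT_LITERAL


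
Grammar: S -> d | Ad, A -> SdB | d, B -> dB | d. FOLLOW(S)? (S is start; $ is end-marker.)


$ ∈ FOLLOW(S). For each A -> αBβ: add FIRST(β)\{ε} to FOLLOW(B); if β nullable, add FOLLOW(A).
FOLLOW(S) = {$, d}


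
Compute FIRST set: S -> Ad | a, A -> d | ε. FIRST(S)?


Per alternative of S: FIRST(Ad) = {d}; FIRST(a) = {a}
FIRST(S) = {a, d}


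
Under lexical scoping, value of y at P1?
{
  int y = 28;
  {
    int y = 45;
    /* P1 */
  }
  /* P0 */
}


y declared in the same block as P1
y = 45


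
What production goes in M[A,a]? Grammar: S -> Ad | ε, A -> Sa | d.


For [A, a]: 'a' ∈ FIRST(Sa)
Entry: A -> Sa


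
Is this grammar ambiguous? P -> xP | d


right-linear, alternatives start with distinct terminals 'x' vs 'd': unique leftmost derivation
Unambiguous


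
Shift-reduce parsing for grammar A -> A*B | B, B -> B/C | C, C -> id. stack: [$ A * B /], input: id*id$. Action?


no handle; shift 'id'
Action: shift


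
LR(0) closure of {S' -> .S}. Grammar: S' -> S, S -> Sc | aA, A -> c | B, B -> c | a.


Start: S' -> .S
For each item with dot before a nonterminal B, add B -> .γ for every B-production
Closure: [S' -> .S, S -> .Sc, S -> .aA]


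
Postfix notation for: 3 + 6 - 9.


Left to right (same or higher precedence on left)
Postfix: 3 6 + 9 -


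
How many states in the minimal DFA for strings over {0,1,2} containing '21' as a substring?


KMP-style automaton: 2 progress states + 1 absorbing accept = 3
Minimal DFA: 3 states
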